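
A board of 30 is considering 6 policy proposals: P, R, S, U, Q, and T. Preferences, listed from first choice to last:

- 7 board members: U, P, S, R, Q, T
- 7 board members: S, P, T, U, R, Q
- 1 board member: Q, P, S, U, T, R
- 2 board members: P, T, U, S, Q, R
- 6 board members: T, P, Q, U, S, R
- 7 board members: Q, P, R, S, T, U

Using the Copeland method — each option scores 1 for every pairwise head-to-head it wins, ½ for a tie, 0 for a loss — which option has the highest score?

P: beats R, S, U, Q, and T → score 5.
R: loses to P, S, U, Q, and T → score 0.
S: beats R, Q, and T; ties U; loses to P → score 3.5.
U: beats R and Q; ties S; loses to P and T → score 2.5.
Q: beats R; ties T; loses to P, S, and U → score 1.5.
T: beats R and U; ties Q; loses to P and S → score 2.5.
P has the best pairwise record.

P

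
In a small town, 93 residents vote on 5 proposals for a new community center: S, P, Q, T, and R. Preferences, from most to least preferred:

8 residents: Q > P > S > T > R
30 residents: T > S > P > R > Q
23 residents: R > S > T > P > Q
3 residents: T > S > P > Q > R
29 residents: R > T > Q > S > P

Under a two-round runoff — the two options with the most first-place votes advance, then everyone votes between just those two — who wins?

Round 1 first-place votes: S 0, P 0, Q 8, T 33, R 52.
R and T advance.
Runoff: R is preferred to T by 52 voters; T by 41.
R wins the runoff.

R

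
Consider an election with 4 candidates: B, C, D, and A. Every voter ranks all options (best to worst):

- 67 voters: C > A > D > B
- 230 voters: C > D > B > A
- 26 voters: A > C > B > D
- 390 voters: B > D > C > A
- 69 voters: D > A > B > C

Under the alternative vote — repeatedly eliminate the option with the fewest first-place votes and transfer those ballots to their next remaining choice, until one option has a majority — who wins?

Round 1: B 390, C 297, D 69, A 26. Eliminate A.
Round 2: B 390, C 323, D 69. Eliminate D.
Round 3: B 459, C 323. B has a majority.

B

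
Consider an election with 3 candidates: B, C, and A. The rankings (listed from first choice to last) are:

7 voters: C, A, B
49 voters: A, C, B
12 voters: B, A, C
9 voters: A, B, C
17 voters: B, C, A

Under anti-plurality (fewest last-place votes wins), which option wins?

A

Last-place votes: B 56, C 21, A 17.
A is ranked last by the fewest voters, so A wins.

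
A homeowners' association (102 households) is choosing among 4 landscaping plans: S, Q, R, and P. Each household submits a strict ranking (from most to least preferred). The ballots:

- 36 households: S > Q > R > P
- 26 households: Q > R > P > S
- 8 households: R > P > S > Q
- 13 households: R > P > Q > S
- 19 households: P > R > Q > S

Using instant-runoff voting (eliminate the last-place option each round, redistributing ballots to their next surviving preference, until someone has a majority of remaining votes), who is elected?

R

Round 1: S 36, Q 26, R 21, P 19. Eliminate P.
Round 2: S 36, Q 26, R 40. Eliminate Q.
Round 3: S 36, R 66. R has a majority.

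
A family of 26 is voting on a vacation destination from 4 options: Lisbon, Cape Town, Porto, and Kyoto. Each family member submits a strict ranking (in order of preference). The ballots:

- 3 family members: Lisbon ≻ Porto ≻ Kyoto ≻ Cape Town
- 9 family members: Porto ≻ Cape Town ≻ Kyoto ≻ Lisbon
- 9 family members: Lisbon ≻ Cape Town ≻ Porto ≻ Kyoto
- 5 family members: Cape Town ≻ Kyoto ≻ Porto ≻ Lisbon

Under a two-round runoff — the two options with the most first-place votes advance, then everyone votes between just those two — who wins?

Porto

Round 1 first-place votes: Lisbon 12, Cape Town 5, Porto 9, Kyoto 0.
Lisbon and Porto advance.
Runoff: Lisbon is preferred to Porto by 12 voters; Porto by 14.
Porto wins the runoff.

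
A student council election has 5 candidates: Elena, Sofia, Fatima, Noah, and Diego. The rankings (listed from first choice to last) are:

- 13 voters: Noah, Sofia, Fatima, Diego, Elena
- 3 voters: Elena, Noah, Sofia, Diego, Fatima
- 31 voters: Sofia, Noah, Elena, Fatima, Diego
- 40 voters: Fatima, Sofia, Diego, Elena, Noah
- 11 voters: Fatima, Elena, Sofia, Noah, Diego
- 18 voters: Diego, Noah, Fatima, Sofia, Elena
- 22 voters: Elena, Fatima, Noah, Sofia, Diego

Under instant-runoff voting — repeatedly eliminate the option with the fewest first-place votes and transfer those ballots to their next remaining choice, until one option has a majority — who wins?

Fatima

Round 1: Elena 25, Sofia 31, Fatima 51, Noah 13, Diego 18. Eliminate Noah.
Round 2: Elena 25, Sofia 44, Fatima 51, Diego 18. Eliminate Diego.
Round 3: Elena 25, Sofia 44, Fatima 69. Eliminate Elena.
Round 4: Sofia 47, Fatima 91. Fatima has a majority.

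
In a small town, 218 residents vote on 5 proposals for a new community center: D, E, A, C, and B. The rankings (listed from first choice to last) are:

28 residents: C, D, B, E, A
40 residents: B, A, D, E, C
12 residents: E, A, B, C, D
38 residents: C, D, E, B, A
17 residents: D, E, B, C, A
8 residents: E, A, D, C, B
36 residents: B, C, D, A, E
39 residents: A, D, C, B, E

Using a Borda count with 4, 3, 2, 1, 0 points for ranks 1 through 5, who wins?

D: 28·3 + 40·2 + 12·0 + 38·3 + 17·4 + 8·2 + 36·2 + 39·3 = 551
E: 28·1 + 40·1 + 12·4 + 38·2 + 17·3 + 8·4 + 36·0 + 39·0 = 275
A: 28·0 + 40·3 + 12·3 + 38·0 + 17·0 + 8·3 + 36·1 + 39·4 = 372
C: 28·4 + 40·0 + 12·1 + 38·4 + 17·1 + 8·1 + 36·3 + 39·2 = 487
B: 28·2 + 40·4 + 12·2 + 38·1 + 17·2 + 8·0 + 36·4 + 39·1 = 495
D has the highest Borda score (551).

D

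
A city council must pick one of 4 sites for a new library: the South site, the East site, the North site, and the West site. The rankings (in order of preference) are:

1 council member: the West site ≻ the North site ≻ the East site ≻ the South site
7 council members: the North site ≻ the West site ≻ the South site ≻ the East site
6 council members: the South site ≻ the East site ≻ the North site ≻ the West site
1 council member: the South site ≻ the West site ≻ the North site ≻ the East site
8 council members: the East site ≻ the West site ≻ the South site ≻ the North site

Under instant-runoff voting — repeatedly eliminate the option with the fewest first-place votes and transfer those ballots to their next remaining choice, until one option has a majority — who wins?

Round 1: the South site 7, the East site 8, the North site 7, the West site 1. Eliminate the West site.
Round 2: the South site 7, the East site 8, the North site 8. Eliminate the South site.
Round 3: the East site 14, the North site 9. The East site has a majority.

the East site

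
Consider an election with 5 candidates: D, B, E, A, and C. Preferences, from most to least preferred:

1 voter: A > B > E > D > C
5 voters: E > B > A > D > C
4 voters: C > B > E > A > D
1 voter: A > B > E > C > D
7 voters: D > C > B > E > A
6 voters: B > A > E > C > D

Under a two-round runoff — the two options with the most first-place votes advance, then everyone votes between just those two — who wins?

B

Round 1 first-place votes: D 7, B 6, E 5, A 2, C 4.
D and B advance.
Runoff: D is preferred to B by 7 voters; B by 17.
B wins the runoff.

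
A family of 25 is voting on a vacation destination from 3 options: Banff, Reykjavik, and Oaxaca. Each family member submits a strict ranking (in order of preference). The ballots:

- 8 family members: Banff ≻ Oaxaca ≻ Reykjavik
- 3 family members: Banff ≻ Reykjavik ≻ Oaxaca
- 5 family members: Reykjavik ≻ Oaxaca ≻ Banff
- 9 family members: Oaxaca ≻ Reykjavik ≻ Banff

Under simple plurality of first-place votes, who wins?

First-place votes: Banff 11, Reykjavik 5, Oaxaca 9.
Banff has the most first-place votes.

Banff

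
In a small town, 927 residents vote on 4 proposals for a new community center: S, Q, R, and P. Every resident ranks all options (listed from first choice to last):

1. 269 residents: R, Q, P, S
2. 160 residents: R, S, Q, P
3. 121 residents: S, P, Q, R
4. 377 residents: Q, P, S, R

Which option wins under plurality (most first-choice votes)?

R

First-place votes: S 121, Q 377, R 429, P 0.
R has the most first-place votes.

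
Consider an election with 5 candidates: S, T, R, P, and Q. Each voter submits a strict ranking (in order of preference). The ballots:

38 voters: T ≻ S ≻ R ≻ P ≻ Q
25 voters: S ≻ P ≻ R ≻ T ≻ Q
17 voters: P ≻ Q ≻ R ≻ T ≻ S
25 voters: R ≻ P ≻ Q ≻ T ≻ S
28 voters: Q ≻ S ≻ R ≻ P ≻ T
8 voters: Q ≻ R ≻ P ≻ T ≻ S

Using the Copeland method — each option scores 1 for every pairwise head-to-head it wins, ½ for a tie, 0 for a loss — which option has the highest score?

S: beats R and P; loses to T and Q → score 2.
T: beats S; loses to R, P, and Q → score 1.
R: beats T, P, and Q; loses to S → score 3.
P: beats T and Q; loses to S and R → score 2.
Q: beats S and T; loses to R and P → score 2.
R has the best pairwise record.

R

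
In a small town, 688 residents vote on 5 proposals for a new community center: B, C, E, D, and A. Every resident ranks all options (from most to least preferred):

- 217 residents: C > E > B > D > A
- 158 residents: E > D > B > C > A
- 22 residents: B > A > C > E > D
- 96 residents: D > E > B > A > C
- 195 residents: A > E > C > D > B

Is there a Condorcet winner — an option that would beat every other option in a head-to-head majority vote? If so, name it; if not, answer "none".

E vs B: 666–22 for E.
E vs C: 449–239 for E.
E vs D: 592–96 for E.
E vs A: 471–217 for E.
E beats every other option head-to-head.

E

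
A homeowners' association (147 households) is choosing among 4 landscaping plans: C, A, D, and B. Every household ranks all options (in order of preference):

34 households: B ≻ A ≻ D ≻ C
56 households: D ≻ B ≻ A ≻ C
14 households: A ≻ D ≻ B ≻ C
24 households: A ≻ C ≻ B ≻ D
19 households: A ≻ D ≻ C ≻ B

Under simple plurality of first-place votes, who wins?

First-place votes: C 0, A 57, D 56, B 34.
A has the most first-place votes.

A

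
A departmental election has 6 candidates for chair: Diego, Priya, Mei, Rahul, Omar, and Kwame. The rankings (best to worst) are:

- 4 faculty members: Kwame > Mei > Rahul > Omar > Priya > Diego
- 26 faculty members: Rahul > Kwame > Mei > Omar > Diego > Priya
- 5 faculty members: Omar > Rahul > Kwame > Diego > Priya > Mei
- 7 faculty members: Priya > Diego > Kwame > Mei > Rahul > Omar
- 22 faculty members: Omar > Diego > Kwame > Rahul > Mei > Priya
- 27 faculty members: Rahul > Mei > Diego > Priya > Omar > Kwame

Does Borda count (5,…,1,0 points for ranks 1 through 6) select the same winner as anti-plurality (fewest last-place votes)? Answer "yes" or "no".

yes

Borda — scores: Diego 233, Priya 98, Mei 238, Rahul 348, Omar 222, Kwame 226. Winner: Rahul.
Anti-plurality — last-place votes: Diego 4, Priya 48, Mei 5, Rahul 0, Omar 7, Kwame 27. Winner: Rahul.
The two methods agree.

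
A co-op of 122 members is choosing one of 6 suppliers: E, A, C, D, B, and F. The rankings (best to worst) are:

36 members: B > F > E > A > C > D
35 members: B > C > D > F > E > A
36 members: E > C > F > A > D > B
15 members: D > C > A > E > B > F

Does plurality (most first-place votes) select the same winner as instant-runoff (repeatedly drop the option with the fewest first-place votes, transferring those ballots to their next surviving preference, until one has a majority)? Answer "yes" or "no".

Plurality — first-place votes: E 36, A 0, C 0, D 15, B 71, F 0. Winner: B.
Instant-runoff — R1 E 36, A 0, C 0, D 15, B 71, F 0 (B winner). Winner: B.
The two methods agree.

yes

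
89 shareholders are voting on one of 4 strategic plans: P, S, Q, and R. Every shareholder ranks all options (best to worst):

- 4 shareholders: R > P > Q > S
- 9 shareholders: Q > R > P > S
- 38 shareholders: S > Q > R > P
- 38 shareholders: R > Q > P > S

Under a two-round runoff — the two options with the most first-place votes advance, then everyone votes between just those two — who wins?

Round 1 first-place votes: P 0, S 38, Q 9, R 42.
R and S advance.
Runoff: R is preferred to S by 51 voters; S by 38.
R wins the runoff.

R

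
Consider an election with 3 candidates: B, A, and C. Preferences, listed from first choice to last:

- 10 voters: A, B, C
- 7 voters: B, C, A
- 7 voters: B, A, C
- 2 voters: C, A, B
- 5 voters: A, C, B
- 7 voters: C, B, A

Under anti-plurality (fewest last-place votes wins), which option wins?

Last-place votes: B 7, A 14, C 17.
B is ranked last by the fewest voters, so B wins.

B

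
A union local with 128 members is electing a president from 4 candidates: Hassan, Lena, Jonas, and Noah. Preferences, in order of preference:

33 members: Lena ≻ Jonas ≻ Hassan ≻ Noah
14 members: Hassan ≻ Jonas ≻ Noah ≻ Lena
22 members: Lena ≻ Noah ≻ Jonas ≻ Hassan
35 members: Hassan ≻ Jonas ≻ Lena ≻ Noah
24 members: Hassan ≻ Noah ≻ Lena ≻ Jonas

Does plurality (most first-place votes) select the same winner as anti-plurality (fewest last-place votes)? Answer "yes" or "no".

Plurality — first-place votes: Hassan 73, Lena 55, Jonas 0, Noah 0. Winner: Hassan.
Anti-plurality — last-place votes: Hassan 22, Lena 14, Jonas 24, Noah 68. Winner: Lena.
The two methods disagree.

no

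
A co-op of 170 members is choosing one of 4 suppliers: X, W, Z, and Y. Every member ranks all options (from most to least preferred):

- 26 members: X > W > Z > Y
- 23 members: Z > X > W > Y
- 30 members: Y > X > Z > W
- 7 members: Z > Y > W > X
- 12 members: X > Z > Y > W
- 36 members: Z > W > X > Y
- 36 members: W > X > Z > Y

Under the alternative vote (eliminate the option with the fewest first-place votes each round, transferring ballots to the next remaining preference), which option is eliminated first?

Round 1: X 38, W 36, Z 66, Y 30. Eliminate Y.

Y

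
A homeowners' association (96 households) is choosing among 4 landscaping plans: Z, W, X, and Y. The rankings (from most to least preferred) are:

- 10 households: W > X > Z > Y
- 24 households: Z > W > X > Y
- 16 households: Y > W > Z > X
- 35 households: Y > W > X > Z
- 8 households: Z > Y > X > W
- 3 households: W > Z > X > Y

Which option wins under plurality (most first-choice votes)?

First-place votes: Z 32, W 13, X 0, Y 51.
Y has the most first-place votes.

Y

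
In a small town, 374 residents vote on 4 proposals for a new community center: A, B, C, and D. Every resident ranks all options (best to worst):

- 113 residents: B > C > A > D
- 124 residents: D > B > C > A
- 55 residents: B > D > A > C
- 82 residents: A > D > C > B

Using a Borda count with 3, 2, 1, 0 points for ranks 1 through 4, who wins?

A: 113·1 + 124·0 + 55·1 + 82·3 = 414
B: 113·3 + 124·2 + 55·3 + 82·0 = 752
C: 113·2 + 124·1 + 55·0 + 82·1 = 432
D: 113·0 + 124·3 + 55·2 + 82·2 = 646
B has the highest Borda score (752).

B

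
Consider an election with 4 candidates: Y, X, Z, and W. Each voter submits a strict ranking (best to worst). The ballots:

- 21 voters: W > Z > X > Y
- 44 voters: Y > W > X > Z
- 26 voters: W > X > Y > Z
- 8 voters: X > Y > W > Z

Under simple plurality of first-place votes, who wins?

W

First-place votes: Y 44, X 8, Z 0, W 47.
W has the most first-place votes.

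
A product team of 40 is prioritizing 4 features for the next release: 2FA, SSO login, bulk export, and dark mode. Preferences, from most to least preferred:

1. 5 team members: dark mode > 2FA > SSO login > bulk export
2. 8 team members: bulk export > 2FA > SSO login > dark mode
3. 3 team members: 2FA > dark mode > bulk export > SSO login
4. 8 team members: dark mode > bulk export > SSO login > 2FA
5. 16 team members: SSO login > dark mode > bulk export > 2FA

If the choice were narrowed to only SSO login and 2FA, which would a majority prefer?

SSO login

Voters preferring SSO login to 2FA: 24; preferring 2FA to SSO login: 16.
SSO login wins the head-to-head.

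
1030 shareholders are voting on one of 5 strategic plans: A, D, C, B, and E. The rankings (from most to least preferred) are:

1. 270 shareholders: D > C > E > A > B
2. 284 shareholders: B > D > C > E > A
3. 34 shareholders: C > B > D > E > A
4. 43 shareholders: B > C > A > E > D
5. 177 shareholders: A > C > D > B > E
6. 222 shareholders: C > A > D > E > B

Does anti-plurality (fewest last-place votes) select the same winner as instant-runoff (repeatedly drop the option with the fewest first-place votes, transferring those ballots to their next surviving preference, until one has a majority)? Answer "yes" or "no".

Anti-plurality — last-place votes: A 318, D 43, C 0, B 492, E 177. Winner: C.
Instant-runoff — R1 A 177, D 270, C 256, B 327, E 0 (E out); R2 A 177, D 270, C 256, B 327 (A out); R3 D 270, C 433, B 327 (D out); R4 C 703, B 327 (C winner). Winner: C.
The two methods agree.

yes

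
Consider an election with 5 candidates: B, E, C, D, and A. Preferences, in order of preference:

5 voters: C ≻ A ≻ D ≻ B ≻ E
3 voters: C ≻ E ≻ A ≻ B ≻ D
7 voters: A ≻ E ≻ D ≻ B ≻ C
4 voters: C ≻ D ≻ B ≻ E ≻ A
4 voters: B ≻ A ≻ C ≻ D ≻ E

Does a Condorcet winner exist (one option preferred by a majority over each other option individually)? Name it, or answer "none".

C

C vs B: 12–11 for C.
C vs E: 16–7 for C.
C vs D: 16–7 for C.
C vs A: 12–11 for C.
C beats every other option head-to-head.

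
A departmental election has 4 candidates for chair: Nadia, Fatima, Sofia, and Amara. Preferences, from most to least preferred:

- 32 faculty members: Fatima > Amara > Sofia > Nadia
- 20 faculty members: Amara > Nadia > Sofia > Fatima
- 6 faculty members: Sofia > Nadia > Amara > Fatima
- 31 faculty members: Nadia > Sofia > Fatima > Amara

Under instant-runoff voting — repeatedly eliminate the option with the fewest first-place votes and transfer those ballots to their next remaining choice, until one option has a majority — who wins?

Nadia

Round 1: Nadia 31, Fatima 32, Sofia 6, Amara 20. Eliminate Sofia.
Round 2: Nadia 37, Fatima 32, Amara 20. Eliminate Amara.
Round 3: Nadia 57, Fatima 32. Nadia has a majority.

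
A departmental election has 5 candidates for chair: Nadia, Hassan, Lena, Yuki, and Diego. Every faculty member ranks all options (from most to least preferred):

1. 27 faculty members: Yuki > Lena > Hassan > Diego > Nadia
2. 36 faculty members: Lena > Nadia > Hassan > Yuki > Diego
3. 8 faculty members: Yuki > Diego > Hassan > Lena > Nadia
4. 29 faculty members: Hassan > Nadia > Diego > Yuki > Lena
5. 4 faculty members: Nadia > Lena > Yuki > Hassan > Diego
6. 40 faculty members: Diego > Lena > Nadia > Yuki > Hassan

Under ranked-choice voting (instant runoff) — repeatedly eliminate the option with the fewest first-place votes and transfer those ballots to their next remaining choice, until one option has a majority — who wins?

Diego

Round 1: Nadia 4, Hassan 29, Lena 36, Yuki 35, Diego 40. Eliminate Nadia.
Round 2: Hassan 29, Lena 40, Yuki 35, Diego 40. Eliminate Hassan.
Round 3: Lena 40, Yuki 35, Diego 69. Eliminate Yuki.
Round 4: Lena 67, Diego 77. Diego has a majority.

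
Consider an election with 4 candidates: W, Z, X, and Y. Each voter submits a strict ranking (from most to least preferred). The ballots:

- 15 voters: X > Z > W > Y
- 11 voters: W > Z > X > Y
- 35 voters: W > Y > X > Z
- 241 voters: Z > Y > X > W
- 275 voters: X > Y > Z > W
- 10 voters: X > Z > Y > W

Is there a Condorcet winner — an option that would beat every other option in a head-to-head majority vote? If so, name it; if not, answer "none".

X vs W: 541–46 for X.
X vs Z: 335–252 for X.
X vs Y: 311–276 for X.
X beats every other option head-to-head.

X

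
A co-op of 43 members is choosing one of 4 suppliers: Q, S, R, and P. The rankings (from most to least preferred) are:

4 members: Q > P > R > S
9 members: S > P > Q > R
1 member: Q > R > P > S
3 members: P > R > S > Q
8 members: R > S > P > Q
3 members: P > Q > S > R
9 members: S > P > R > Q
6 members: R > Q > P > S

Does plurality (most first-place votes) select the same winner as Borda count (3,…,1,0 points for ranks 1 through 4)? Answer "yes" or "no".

no

Plurality — first-place votes: Q 5, S 18, R 14, P 6. Winner: S.
Borda — scores: Q 42, S 76, R 63, P 77. Winner: P.
The two methods disagree.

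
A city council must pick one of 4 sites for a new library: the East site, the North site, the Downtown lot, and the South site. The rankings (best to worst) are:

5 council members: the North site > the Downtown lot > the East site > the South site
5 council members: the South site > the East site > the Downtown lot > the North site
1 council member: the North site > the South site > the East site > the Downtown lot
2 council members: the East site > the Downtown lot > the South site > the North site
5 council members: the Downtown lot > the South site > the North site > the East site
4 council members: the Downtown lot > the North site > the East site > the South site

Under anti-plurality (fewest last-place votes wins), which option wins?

the Downtown lot

Last-place votes: the East site 5, the North site 7, the Downtown lot 1, the South site 9.
the Downtown lot is ranked last by the fewest voters, so the Downtown lot wins.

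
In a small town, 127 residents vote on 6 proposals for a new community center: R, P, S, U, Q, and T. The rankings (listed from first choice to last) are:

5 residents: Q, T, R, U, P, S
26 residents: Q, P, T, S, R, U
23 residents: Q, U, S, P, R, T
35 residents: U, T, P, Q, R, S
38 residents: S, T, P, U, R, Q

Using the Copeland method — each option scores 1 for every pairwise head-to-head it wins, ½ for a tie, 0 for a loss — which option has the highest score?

T

R: loses to P, S, U, Q, and T → score 0.
P: beats R, S, U, and Q; loses to T → score 4.
S: beats R and U; loses to P, Q, and T → score 2.
U: beats R and Q; loses to P, S, and T → score 2.
Q: beats R and S; loses to P, U, and T → score 2.
T: beats R, P, S, U, and Q → score 5.
T has the best pairwise record.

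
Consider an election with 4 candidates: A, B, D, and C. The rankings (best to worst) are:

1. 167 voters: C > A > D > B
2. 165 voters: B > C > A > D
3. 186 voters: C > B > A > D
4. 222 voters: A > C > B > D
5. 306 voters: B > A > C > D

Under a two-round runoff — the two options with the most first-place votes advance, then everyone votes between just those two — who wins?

Round 1 first-place votes: A 222, B 471, D 0, C 353.
B and C advance.
Runoff: B is preferred to C by 471 voters; C by 575.
C wins the runoff.

C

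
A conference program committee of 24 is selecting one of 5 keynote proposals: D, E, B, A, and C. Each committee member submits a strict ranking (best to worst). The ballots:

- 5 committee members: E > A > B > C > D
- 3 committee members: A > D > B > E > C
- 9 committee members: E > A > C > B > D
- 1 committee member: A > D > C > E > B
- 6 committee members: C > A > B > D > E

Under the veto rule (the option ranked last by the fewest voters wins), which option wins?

A

Last-place votes: D 14, E 6, B 1, A 0, C 3.
A is ranked last by the fewest voters, so A wins.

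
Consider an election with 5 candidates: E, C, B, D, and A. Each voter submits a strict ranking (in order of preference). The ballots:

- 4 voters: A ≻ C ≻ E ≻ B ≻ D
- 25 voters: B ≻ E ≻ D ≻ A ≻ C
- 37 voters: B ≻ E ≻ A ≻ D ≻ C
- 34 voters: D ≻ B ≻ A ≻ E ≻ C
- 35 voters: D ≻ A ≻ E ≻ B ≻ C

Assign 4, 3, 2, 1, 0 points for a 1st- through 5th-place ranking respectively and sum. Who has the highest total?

E: 4·2 + 25·3 + 37·3 + 34·1 + 35·2 = 298
C: 4·3 + 25·0 + 37·0 + 34·0 + 35·0 = 12
B: 4·1 + 25·4 + 37·4 + 34·3 + 35·1 = 389
D: 4·0 + 25·2 + 37·1 + 34·4 + 35·4 = 363
A: 4·4 + 25·1 + 37·2 + 34·2 + 35·3 = 288
B has the highest Borda score (389).

B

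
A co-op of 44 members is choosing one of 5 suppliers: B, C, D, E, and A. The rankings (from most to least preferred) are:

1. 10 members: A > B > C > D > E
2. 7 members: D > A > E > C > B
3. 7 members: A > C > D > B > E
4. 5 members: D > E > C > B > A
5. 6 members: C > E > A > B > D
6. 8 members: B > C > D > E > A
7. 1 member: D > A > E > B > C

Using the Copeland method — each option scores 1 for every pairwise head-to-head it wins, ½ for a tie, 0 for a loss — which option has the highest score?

A

B: beats D and E; loses to C and A → score 2.
C: beats B, D, and E; loses to A → score 3.
D: beats E; loses to B, C, and A → score 1.
E: loses to B, C, D, and A → score 0.
A: beats B, C, D, and E → score 4.
A has the best pairwise record.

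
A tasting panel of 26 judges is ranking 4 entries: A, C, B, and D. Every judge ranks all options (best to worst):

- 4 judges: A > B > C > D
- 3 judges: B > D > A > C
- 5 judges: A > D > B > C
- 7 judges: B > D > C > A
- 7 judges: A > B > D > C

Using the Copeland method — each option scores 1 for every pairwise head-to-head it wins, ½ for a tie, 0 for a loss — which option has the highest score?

A

A: beats C, B, and D → score 3.
C: loses to A, B, and D → score 0.
B: beats C and D; loses to A → score 2.
D: beats C; loses to A and B → score 1.
A has the best pairwise record.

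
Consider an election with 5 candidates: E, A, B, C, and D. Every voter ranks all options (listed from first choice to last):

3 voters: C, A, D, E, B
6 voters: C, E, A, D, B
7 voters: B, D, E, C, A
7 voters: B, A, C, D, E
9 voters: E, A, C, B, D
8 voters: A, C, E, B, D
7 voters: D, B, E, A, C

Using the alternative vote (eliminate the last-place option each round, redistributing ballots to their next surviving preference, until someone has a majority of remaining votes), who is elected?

C

Round 1: E 9, A 8, B 14, C 9, D 7. Eliminate D.
Round 2: E 9, A 8, B 21, C 9. Eliminate A.
Round 3: E 9, B 21, C 17. Eliminate E.
Round 4: B 21, C 26. C has a majority.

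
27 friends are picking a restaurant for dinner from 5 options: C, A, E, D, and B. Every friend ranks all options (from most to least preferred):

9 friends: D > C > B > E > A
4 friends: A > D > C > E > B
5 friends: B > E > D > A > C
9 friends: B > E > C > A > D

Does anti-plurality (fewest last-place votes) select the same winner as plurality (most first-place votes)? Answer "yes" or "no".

no

Anti-plurality — last-place votes: C 5, A 9, E 0, D 9, B 4. Winner: E.
Plurality — first-place votes: C 0, A 4, E 0, D 9, B 14. Winner: B.
The two methods disagree.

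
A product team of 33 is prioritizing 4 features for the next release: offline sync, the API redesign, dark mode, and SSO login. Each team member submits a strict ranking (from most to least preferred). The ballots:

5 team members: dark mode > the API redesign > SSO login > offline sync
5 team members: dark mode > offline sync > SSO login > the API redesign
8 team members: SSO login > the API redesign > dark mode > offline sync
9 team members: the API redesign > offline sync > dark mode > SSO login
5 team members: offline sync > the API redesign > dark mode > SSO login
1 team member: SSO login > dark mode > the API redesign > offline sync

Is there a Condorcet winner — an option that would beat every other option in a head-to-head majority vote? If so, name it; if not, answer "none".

the API redesign

the API redesign vs offline sync: 23–10 for the API redesign.
the API redesign vs dark mode: 22–11 for the API redesign.
the API redesign vs SSO login: 19–14 for the API redesign.
the API redesign beats every other option head-to-head.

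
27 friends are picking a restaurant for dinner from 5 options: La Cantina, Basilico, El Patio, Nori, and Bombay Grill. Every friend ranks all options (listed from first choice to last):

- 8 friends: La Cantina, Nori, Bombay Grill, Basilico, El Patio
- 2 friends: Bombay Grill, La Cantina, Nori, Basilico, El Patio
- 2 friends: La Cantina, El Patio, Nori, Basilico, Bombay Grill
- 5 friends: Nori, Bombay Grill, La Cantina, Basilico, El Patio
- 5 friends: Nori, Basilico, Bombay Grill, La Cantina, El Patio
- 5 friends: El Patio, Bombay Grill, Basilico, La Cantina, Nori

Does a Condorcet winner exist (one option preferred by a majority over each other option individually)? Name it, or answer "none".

none

Checking pairwise contests:
Bombay Grill beats La Cantina 17–10.
La Cantina beats Basilico 17–10.
La Cantina beats El Patio 22–5.
La Cantina beats Nori 17–10.
Nori beats Bombay Grill 20–7.
Every option loses at least one head-to-head, so there is no Condorcet winner.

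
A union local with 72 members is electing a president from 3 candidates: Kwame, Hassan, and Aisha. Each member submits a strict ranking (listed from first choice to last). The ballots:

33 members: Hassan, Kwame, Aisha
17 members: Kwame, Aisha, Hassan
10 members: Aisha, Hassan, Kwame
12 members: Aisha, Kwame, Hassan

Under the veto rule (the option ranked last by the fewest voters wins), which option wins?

Kwame

Last-place votes: Kwame 10, Hassan 29, Aisha 33.
Kwame is ranked last by the fewest voters, so Kwame wins.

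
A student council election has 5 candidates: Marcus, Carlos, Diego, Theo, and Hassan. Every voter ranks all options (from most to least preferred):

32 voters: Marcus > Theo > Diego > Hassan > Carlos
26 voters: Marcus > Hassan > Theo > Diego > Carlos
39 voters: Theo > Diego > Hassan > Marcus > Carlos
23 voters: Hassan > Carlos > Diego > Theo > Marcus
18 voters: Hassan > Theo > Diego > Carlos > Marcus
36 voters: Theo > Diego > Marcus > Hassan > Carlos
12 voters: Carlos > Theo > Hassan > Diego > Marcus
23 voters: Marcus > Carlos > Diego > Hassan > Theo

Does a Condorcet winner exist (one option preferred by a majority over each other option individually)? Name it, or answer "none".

Theo

Theo vs Marcus: 128–81 for Theo.
Theo vs Carlos: 151–58 for Theo.
Theo vs Diego: 163–46 for Theo.
Theo vs Hassan: 119–90 for Theo.
Theo beats every other option head-to-head.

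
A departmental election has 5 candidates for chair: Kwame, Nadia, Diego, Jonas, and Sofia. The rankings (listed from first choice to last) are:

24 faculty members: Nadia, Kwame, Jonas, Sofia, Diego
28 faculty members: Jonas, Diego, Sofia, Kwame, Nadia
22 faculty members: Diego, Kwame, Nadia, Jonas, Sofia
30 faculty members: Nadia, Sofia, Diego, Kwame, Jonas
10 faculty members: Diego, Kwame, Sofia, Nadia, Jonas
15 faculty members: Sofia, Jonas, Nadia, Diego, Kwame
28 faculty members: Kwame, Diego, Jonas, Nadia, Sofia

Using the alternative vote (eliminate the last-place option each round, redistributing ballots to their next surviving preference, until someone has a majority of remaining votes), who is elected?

Round 1: Kwame 28, Nadia 54, Diego 32, Jonas 28, Sofia 15. Eliminate Sofia.
Round 2: Kwame 28, Nadia 54, Diego 32, Jonas 43. Eliminate Kwame.
Round 3: Nadia 54, Diego 60, Jonas 43. Eliminate Jonas.
Round 4: Nadia 69, Diego 88. Diego has a majority.

Diego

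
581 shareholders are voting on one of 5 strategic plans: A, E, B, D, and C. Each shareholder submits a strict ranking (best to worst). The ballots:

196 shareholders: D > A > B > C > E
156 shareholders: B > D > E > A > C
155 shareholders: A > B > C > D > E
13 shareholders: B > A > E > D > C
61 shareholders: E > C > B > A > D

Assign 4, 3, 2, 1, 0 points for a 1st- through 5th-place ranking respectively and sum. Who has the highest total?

B

A: 196·3 + 156·1 + 155·4 + 13·3 + 61·1 = 1464
E: 196·0 + 156·2 + 155·0 + 13·2 + 61·4 = 582
B: 196·2 + 156·4 + 155·3 + 13·4 + 61·2 = 1655
D: 196·4 + 156·3 + 155·1 + 13·1 + 61·0 = 1420
C: 196·1 + 156·0 + 155·2 + 13·0 + 61·3 = 689
B has the highest Borda score (1655).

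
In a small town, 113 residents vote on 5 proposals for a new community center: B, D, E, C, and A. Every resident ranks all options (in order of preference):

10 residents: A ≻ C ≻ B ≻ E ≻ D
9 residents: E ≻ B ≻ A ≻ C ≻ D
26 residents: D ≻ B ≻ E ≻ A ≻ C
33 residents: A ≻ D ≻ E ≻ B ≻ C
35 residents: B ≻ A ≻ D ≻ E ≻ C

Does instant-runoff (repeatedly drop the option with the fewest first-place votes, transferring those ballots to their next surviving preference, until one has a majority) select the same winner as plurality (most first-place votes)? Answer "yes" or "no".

Instant-runoff — R1 B 35, D 26, E 9, C 0, A 43 (C out); R2 B 35, D 26, E 9, A 43 (E out); R3 B 44, D 26, A 43 (D out); R4 B 70, A 43 (B winner). Winner: B.
Plurality — first-place votes: B 35, D 26, E 9, C 0, A 43. Winner: A.
The two methods disagree.

no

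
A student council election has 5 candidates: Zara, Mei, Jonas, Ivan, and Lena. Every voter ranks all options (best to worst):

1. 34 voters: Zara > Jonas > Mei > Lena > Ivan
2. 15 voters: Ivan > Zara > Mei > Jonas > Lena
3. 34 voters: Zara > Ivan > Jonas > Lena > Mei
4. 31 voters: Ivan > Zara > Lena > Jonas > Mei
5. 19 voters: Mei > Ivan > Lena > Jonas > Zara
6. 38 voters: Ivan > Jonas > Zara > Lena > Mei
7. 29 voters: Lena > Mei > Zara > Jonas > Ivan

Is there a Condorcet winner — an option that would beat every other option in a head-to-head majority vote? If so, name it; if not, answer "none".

Ivan

Ivan vs Zara: 103–97 for Ivan.
Ivan vs Mei: 118–82 for Ivan.
Ivan vs Jonas: 137–63 for Ivan.
Ivan vs Lena: 137–63 for Ivan.
Ivan beats every other option head-to-head.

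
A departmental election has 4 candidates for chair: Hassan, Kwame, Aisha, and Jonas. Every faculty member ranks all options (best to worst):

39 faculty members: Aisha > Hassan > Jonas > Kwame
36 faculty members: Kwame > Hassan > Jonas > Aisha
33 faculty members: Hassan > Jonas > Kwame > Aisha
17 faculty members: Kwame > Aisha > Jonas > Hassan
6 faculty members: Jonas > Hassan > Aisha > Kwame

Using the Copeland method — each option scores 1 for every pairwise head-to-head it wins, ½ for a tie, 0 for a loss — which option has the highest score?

Hassan

Hassan: beats Kwame, Aisha, and Jonas → score 3.
Kwame: beats Aisha; loses to Hassan and Jonas → score 1.
Aisha: loses to Hassan, Kwame, and Jonas → score 0.
Jonas: beats Kwame and Aisha; loses to Hassan → score 2.
Hassan has the best pairwise record.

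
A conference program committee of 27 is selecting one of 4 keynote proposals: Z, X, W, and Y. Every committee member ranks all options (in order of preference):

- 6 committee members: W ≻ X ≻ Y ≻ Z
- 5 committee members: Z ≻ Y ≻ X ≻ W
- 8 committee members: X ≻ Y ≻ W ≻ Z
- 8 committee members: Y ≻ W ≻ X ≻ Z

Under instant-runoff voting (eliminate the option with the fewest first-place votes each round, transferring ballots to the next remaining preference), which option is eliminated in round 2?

Round 1: Z 5, X 8, W 6, Y 8. Eliminate Z.
Round 2: X 8, W 6, Y 13. Eliminate W.

W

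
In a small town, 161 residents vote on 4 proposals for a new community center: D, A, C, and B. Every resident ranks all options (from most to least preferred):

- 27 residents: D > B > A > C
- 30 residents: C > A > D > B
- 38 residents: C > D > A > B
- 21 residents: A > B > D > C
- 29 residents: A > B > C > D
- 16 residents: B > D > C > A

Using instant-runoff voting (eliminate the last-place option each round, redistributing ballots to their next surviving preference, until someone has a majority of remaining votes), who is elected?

Round 1: D 27, A 50, C 68, B 16. Eliminate B.
Round 2: D 43, A 50, C 68. Eliminate D.
Round 3: A 77, C 84. C has a majority.

C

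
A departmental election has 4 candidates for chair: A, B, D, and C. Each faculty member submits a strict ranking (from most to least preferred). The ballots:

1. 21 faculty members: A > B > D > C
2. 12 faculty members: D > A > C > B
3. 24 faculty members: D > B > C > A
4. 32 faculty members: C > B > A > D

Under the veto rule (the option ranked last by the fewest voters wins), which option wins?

B

Last-place votes: A 24, B 12, D 32, C 21.
B is ranked last by the fewest voters, so B wins.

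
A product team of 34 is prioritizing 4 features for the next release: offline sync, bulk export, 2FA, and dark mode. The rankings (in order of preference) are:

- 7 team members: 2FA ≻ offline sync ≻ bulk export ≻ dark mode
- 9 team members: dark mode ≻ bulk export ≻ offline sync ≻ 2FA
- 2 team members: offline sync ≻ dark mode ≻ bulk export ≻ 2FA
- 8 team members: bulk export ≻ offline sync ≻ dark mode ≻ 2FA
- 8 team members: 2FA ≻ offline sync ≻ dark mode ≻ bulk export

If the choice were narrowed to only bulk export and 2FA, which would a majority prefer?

bulk export

Voters preferring bulk export to 2FA: 19; preferring 2FA to bulk export: 15.
bulk export wins the head-to-head.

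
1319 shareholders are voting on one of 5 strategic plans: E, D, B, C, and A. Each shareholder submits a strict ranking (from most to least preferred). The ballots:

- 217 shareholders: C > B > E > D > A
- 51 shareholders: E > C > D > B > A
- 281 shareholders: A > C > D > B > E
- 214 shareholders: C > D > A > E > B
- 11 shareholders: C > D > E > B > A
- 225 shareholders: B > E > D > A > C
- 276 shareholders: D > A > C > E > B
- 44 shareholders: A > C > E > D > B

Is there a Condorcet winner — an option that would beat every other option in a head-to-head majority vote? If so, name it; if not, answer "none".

none

Checking pairwise contests:
D beats E 782–537.
C beats D 818–501.
D beats B 877–442.
A beats C 826–493.
D beats A 994–325.
Every option loses at least one head-to-head, so there is no Condorcet winner.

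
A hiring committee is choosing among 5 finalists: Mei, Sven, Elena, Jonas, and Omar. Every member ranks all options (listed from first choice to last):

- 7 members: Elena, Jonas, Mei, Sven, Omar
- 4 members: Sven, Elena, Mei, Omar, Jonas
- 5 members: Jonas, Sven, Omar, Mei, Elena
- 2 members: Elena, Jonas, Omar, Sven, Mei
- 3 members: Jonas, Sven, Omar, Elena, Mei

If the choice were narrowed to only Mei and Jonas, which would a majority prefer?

Voters preferring Mei to Jonas: 4; preferring Jonas to Mei: 17.
Jonas wins the head-to-head.

Jonas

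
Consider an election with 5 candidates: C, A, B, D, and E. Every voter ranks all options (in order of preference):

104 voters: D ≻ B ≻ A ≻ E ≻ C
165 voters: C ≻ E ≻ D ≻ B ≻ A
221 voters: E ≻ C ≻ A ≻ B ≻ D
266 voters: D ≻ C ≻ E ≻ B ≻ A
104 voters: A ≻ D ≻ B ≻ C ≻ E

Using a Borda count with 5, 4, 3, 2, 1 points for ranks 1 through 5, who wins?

C

C: 104·1 + 165·5 + 221·4 + 266·4 + 104·2 = 3085
A: 104·3 + 165·1 + 221·3 + 266·1 + 104·5 = 1926
B: 104·4 + 165·2 + 221·2 + 266·2 + 104·3 = 2032
D: 104·5 + 165·3 + 221·1 + 266·5 + 104·4 = 2982
E: 104·2 + 165·4 + 221·5 + 266·3 + 104·1 = 2875
C has the highest Borda score (3085).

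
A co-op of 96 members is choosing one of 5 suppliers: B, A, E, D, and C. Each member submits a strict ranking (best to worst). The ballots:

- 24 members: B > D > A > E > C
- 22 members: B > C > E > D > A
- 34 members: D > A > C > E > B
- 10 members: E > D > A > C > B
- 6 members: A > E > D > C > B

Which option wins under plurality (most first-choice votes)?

B

First-place votes: B 46, A 6, E 10, D 34, C 0.
B has the most first-place votes.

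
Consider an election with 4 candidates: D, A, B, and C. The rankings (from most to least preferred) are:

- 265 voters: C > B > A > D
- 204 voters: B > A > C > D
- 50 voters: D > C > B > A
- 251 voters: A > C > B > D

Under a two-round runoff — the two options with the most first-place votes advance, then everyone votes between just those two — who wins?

Round 1 first-place votes: D 50, A 251, B 204, C 265.
C and A advance.
Runoff: C is preferred to A by 315 voters; A by 455.
A wins the runoff.

A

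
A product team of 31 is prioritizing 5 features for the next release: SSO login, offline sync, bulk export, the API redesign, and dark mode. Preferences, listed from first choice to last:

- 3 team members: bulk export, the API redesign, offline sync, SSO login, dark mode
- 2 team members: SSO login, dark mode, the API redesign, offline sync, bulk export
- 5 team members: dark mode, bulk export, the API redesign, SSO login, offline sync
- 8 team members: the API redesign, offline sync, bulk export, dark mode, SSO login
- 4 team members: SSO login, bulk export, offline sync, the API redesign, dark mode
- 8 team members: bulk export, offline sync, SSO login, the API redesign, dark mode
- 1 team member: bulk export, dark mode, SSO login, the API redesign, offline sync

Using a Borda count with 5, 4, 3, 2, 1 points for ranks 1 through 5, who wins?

bulk export

SSO login: 3·2 + 2·5 + 5·2 + 8·1 + 4·5 + 8·3 + 1·3 = 81
offline sync: 3·3 + 2·2 + 5·1 + 8·4 + 4·3 + 8·4 + 1·1 = 95
bulk export: 3·5 + 2·1 + 5·4 + 8·3 + 4·4 + 8·5 + 1·5 = 122
the API redesign: 3·4 + 2·3 + 5·3 + 8·5 + 4·2 + 8·2 + 1·2 = 99
dark mode: 3·1 + 2·4 + 5·5 + 8·2 + 4·1 + 8·1 + 1·4 = 68
bulk export has the highest Borda score (122).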